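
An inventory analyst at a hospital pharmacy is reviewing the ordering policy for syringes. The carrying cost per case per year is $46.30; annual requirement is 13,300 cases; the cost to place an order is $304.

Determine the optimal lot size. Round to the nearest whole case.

418 cases

EOQ = √(2DS/H) = √(2 × 13,300 × 304 / 46.3)
    = √(174,652.27) ≈ 417.91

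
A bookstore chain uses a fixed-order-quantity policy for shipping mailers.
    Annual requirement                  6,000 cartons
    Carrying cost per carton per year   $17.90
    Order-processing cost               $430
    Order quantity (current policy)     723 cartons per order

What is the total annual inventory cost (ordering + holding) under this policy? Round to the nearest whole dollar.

Annual ordering cost = (D/Q)·S = (6,000/723) × 430 = $3,568.46
Annual holding cost  = (Q/2)·H = (723/2) × 17.9 = $6,470.85
Total = $3,568.46 + $6,470.85 = $10,039.31

$10,039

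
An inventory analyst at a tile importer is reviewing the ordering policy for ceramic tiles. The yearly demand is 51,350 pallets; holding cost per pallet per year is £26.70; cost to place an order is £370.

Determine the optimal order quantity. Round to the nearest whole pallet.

1,193 pallets

EOQ = √(2DS/H) = √(2 × 51,350 × 370 / 26.7)
    = √(1,423,183.52) ≈ 1,192.97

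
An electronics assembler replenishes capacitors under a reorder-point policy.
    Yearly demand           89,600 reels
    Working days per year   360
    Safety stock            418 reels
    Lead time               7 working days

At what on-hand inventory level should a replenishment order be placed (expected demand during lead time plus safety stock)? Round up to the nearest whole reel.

Daily demand d = 89,600 / 360 = 248.889 reels/day
Demand during lead time = 248.889 × 7 = 1,742.22
Reorder point = 1,742.22 + 418 = 2,160.22 → round up

2,161 reels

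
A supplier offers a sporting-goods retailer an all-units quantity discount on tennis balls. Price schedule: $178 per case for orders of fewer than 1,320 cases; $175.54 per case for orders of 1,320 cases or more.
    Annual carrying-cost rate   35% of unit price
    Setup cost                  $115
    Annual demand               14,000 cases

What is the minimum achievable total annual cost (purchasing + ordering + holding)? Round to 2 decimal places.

$2,499,329.44

H₁ = 35%×$178 = $62.3000;  H₂ = 35%×$175.54 = $61.4390
EOQ₁ = √(2×14,000×115/62.3000) = 227.34  (< 1,320, feasible at tier 1)
EOQ₂ = √(2×14,000×115/61.4390) = 228.93  (< 1,320 → use Q = 1,320 at tier-2 price)
TC(tier 1 (EOQ₁), Q≈227.3) = $2,506,163.54
TC(tier 2, Q≈1,320.0) = $2,499,329.44
Minimum at tier 2: $2,499,329.44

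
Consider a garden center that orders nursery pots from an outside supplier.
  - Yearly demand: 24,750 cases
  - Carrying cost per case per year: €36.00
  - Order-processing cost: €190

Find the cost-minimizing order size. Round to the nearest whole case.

2DS/H = 2·24,750·190/36 = 261,250.00
EOQ = √261,250.00 ≈ 511.13

511 cases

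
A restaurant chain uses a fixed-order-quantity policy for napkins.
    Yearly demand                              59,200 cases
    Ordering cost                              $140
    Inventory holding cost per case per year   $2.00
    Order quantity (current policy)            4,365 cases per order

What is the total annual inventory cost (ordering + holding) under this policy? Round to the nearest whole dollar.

$6,264

Ordering: D/Q × S = 59,200/4,365 × $140 = $1,898.74
Holding:  Q/2 × H = 4,365/2 × $2 = $4,365.00
Total = $1,898.74 + $4,365.00 = $6,263.74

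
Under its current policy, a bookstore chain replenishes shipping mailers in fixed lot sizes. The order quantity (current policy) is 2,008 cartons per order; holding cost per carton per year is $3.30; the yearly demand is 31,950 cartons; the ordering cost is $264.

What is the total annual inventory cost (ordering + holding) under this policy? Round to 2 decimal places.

Orders/yr = 31,950/2,008 = 15.911; ordering cost = 15.911 × $264 = $4,200.60
Average inventory = 2,008/2 = 1004; holding cost = 1004 × $3.3 = $3,313.20
Total = $4,200.60 + $3,313.20 = $7,513.80

$7,513.80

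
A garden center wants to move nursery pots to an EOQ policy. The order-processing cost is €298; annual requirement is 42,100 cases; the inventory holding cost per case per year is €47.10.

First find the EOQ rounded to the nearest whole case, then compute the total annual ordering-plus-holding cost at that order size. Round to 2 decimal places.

€34,377.53

Optimal lot size Q* = (2 × 42,100 × €298 / €47.1)^½ ≈ 729.88 → Q = 730 cases
Annual ordering cost = (D/Q)·S = (42,100/730) × 298 = €17,186.03
Annual holding cost  = (Q/2)·H = (730/2) × 47.1 = €17,191.50
Total = €17,186.03 + €17,191.50 = €34,377.53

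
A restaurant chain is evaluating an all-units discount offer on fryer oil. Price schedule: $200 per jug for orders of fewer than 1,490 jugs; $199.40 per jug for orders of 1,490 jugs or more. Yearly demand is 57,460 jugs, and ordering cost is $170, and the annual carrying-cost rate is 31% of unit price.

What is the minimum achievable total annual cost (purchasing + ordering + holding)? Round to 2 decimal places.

H₁ = 31%×$200 = $62.0000;  H₂ = 31%×$199.40 = $61.8140
EOQ₁ = √(2×57,460×170/62.0000) = 561.34  (< 1,490, feasible at tier 1)
EOQ₂ = √(2×57,460×170/61.8140) = 562.18  (< 1,490 → use Q = 1,490 at tier-2 price)
TC(tier 1 (EOQ₁), Q≈561.3) = $11,526,803.11
TC(tier 2, Q≈1,490.0) = $11,510,131.27
Minimum at tier 2: $11,510,131.27

$11,510,131.27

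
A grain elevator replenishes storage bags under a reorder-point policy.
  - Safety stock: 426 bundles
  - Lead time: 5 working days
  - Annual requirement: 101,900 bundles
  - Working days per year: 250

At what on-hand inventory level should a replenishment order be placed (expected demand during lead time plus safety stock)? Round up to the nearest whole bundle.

2,464 bundles

Daily demand d = 101,900 / 250 = 407.600 bundles/day
Demand during lead time = 407.600 × 5 = 2,038.00
Reorder point = 2,038.00 + 426 = 2,464.00 → round up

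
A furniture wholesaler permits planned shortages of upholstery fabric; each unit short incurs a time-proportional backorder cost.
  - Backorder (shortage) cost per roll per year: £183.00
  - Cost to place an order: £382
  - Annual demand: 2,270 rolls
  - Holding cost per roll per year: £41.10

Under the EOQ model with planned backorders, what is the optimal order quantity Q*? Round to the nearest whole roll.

227 rolls

Q* = √(2DS/H) · √((H + b)/b)
   = √(2 × 2,270 × 382 / 41.1) · √((41.1 + 183) / 183)
   = 205.418 × 1.1066 ≈ 227.32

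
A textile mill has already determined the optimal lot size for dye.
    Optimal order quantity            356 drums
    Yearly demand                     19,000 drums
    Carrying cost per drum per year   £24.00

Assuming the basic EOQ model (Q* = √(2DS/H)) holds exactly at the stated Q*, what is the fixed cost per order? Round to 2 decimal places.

£80.04

Since Q* = (2DS/H)^½, squaring gives Q*²·H = 2DS.
S = Q²H / (2D) = 356² × 24 / (2 × 19,000) = 80.0438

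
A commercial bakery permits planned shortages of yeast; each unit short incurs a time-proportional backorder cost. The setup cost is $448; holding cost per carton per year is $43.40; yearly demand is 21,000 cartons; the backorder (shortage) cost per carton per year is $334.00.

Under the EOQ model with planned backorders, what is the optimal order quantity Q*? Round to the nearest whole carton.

700 cartons

Q* = √(2DS/H) · √((H + b)/b)
   = √(2 × 21,000 × 448 / 43.4) · √((43.4 + 334) / 334)
   = 658.444 × 1.0630 ≈ 699.92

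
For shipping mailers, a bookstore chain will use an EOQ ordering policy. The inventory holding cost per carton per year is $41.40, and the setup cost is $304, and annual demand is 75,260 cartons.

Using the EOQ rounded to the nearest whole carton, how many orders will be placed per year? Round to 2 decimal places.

Q* = √(2·D·S / H) = √(2·75,260·304 / 41.4) = √1,105,267.6 ≈ 1,051.32 → Q = 1,051
Orders per year = D/Q = 75,260 / 1,051 = 71.608

71.61 orders per year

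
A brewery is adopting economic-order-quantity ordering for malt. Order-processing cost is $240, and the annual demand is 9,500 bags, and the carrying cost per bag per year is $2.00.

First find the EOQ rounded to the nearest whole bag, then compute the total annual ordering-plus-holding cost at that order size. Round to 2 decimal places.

Optimal lot size Q* = (2 × 9,500 × $240 / $2)^½ ≈ 1,509.97 → Q = 1,510 bags
Orders/yr = 9,500/1,510 = 6.291; ordering cost = 6.291 × $240 = $1,509.93
Average inventory = 1,510/2 = 755; holding cost = 755 × $2 = $1,510.00
Total = $1,509.93 + $1,510.00 = $3,019.93

$3,019.93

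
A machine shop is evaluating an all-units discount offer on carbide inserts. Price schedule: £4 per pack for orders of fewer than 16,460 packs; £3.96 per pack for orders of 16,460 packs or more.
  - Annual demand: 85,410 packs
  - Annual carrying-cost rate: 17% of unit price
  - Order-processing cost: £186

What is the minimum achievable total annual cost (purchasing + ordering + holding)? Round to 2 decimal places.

£344,729.18

H₁ = 17%×£4 = £0.6800;  H₂ = 17%×£3.96 = £0.6732
EOQ₁ = √(2×85,410×186/0.6800) = 6,835.52  (< 16,460, feasible at tier 1)
EOQ₂ = √(2×85,410×186/0.6732) = 6,869.95  (< 16,460 → use Q = 16,460 at tier-2 price)
TC(tier 1 (EOQ₁), Q≈6,835.5) = £346,288.15
TC(tier 2, Q≈16,460.0) = £344,729.18
Minimum at tier 2: £344,729.18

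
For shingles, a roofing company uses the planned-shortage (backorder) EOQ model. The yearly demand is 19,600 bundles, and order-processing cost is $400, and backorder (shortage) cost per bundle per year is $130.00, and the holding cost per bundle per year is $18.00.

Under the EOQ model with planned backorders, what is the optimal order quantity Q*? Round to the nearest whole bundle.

Basic EOQ = √(2·19,600·400/18) = 933.333
Backorder adjustment √((H+b)/b) = √((18+130)/130) = 1.0670
Q* = 933.333 × 1.0670 ≈ 995.85

996 bundles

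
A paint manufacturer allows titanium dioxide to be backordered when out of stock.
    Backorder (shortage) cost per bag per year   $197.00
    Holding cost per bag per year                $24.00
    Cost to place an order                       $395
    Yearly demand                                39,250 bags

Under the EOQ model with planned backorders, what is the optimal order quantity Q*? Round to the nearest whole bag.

Q* = √(2DS/H) · √((H + b)/b)
   = √(2 × 39,250 × 395 / 24) · √((24 + 197) / 197)
   = 1,136.653 × 1.0592 ≈ 1,203.90

1,204 bags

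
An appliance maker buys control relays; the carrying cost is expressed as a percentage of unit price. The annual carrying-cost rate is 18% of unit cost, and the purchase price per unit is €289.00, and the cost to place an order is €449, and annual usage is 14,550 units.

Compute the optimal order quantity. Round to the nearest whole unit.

Holding cost per unit per year: H = 18% × €289 = €52.0200
2DS/H = 2·14,550·449/52.02 = 251,170.70
EOQ = √251,170.70 ≈ 501.17

501 units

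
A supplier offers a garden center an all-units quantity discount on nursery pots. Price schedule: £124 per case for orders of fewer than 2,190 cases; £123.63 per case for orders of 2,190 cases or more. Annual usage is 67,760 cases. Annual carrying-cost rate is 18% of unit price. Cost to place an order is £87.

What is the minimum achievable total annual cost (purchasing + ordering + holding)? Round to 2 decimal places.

£8,404,228.11

H₁ = 18%×£124 = £22.3200;  H₂ = 18%×£123.63 = £22.2534
EOQ₁ = √(2×67,760×87/22.3200) = 726.80  (< 2,190, feasible at tier 1)
EOQ₂ = √(2×67,760×87/22.2534) = 727.89  (< 2,190 → use Q = 2,190 at tier-2 price)
TC(tier 1 (EOQ₁), Q≈726.8) = £8,418,462.15
TC(tier 2, Q≈2,190.0) = £8,404,228.11
Minimum at tier 2: £8,404,228.11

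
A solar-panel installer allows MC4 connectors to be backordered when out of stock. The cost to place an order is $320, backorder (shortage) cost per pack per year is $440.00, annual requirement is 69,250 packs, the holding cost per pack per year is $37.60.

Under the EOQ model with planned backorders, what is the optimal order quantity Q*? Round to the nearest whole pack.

1,131 packs

Basic EOQ = √(2·69,250·320/37.6) = 1,085.690
Backorder adjustment √((H+b)/b) = √((37.6+440)/440) = 1.0419
Q* = 1,085.690 × 1.0419 ≈ 1,131.13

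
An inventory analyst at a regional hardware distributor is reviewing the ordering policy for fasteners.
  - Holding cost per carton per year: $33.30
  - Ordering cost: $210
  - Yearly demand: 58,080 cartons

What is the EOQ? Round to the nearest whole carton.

Q* = √(2·D·S / H) = √(2·58,080·210 / 33.3) = √732,540.5 ≈ 855.89

856 cartons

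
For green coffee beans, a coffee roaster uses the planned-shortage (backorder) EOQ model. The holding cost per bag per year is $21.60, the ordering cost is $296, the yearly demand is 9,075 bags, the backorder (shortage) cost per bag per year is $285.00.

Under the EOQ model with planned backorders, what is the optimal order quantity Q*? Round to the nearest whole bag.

517 bags

Basic EOQ = √(2·9,075·296/21.6) = 498.721
Backorder adjustment √((H+b)/b) = √((21.6+285)/285) = 1.0372
Q* = 498.721 × 1.0372 ≈ 517.27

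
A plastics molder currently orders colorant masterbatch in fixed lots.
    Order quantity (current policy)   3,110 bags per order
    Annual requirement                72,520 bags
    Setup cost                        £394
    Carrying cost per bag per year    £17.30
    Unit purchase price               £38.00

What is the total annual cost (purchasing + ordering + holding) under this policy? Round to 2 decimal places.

Annual ordering cost = (D/Q)·S = (72,520/3,110) × 394 = £9,187.42
Annual holding cost  = (Q/2)·H = (3,110/2) × 17.3 = £26,901.50
Purchase cost = D·C = 72,520 × 38 = £2,755,760.00
Total = £9,187.42 + £26,901.50 + £2,755,760.00 = £2,791,848.92

£2,791,848.92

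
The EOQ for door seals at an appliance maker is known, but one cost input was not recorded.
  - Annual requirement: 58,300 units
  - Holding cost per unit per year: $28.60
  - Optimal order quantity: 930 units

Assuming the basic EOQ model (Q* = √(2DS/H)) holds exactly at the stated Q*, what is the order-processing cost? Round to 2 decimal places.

EOQ relation: Q² = 2DS/H, so rearrange for the unknown.
S = Q²H / (2D) = 930² × 28.6 / (2 × 58,300) = 212.1453

$212.15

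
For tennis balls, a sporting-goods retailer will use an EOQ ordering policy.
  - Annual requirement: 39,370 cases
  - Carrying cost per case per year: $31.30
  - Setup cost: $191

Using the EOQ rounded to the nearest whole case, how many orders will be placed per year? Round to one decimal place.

EOQ = √(2DS/H) = √(2 × 39,370 × 191 / 31.3)
    = √(480,490.10) ≈ 693.17 → Q = 693
Orders per year = D/Q = 39,370 / 693 = 56.811

56.8 orders per year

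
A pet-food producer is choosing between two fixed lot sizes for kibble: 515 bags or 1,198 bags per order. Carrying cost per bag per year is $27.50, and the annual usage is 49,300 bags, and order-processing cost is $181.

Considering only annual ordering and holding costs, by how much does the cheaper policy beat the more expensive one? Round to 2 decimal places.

$487.05

For each Q, cost = (D/Q)·S + (Q/2)·H.
TC(515) = (49,300/515)×181 + (515/2)×27.5 = $24,408.05
TC(1,198) = (49,300/1,198)×181 + (1,198/2)×27.5 = $23,921.00
Lots of 1,198 are cheaper by $487.05.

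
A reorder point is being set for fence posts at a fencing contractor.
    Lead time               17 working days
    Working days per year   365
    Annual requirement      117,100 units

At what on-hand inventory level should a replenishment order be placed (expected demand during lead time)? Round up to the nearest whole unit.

5,454 units

Daily demand d = 117,100 / 365 = 320.822 units/day
Demand during lead time = 320.822 × 17 = 5,453.97
Reorder point = 5,453.97 → round up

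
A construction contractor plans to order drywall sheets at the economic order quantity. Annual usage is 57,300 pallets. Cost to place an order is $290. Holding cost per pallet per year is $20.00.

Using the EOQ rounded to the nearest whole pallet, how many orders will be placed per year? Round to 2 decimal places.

Optimal lot size Q* = (2 × 57,300 × $290 / $20)^½ ≈ 1,289.07 → Q = 1,289
Orders per year = D/Q = 57,300 / 1,289 = 44.453

44.45 orders per year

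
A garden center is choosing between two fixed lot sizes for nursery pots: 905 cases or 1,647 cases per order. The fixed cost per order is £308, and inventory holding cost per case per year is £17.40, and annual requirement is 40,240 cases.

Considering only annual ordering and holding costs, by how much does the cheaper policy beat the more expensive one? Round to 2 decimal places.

For each Q, cost = (D/Q)·S + (Q/2)·H.
TC(905) = (40,240/905)×308 + (905/2)×17.4 = £21,568.44
TC(1,647) = (40,240/1,647)×308 + (1,647/2)×17.4 = £21,854.05
Lots of 905 are cheaper by £285.61.

£285.61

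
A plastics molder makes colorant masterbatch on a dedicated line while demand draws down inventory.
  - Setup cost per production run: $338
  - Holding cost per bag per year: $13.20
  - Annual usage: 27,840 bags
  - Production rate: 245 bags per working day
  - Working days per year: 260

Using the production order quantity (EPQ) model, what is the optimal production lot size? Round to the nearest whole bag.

d = 27,840/260 = 107.0769 bags/day;  effective holding cost H(1 − d/p) = 13.2·(1 − 107.0769/245) = 7.43096
Q* = √(2DS / H_eff) = √(2·27,840·338 / 7.43096) ≈ 1,591.42

1,591 bags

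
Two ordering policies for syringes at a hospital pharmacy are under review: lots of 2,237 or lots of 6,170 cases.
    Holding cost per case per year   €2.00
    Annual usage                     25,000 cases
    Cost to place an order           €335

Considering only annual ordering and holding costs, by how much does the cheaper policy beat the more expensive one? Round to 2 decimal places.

TC(Q) = (D/Q)S + (Q/2)H
TC(2,237) = (25,000/2,237)×335 + (2,237/2)×2 = €5,980.85
TC(6,170) = (25,000/6,170)×335 + (6,170/2)×2 = €7,527.37
Cheaper: Q = 2,237.  Difference = €1,546.52

€1,546.52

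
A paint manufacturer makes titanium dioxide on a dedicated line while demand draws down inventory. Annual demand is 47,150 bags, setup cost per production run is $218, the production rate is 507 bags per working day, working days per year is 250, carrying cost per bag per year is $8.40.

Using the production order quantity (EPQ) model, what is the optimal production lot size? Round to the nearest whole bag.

1,974 bags

d = 47,150/250 = 188.6000 bags/day;  effective holding cost H(1 − d/p) = 8.4·(1 − 188.6000/507) = 5.27527
Q* = √(2DS / H_eff) = √(2·47,150·218 / 5.27527) ≈ 1,974.07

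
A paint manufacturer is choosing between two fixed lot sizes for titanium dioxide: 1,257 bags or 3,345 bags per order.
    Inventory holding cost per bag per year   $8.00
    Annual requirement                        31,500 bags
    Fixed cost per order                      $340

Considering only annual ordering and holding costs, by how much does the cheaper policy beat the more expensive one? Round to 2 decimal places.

$3,033.51

TC(Q) = (D/Q)S + (Q/2)H
TC(1,257) = (31,500/1,257)×340 + (1,257/2)×8 = $13,548.29
TC(3,345) = (31,500/3,345)×340 + (3,345/2)×8 = $16,581.79
Lots of 1,257 are cheaper by $3,033.51.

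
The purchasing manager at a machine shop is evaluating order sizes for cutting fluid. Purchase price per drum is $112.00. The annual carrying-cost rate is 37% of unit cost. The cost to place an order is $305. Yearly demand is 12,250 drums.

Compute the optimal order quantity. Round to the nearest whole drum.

425 drums

H = i·C = 0.37 × $112 = $41.4400 per drum-year
EOQ = √(2DS/H) = √(2 × 12,250 × 305 / 41.44)
    = √(180,320.95) ≈ 424.64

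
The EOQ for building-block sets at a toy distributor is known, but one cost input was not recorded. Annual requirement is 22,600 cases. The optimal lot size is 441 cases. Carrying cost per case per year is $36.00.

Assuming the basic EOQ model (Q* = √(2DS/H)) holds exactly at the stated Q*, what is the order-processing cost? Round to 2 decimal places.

$154.90

Since Q* = (2DS/H)^½, squaring gives Q*²·H = 2DS.
S = Q²H / (2D) = 441² × 36 / (2 × 22,600) = 154.8964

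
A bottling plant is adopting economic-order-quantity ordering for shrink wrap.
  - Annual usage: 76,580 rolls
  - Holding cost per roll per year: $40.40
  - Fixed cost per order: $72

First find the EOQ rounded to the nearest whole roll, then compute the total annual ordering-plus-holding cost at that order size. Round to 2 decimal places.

$21,107.16

EOQ = √(2DS/H) = √(2 × 76,580 × 72 / 40.4)
    = √(272,958.42) ≈ 522.45 → Q = 522 rolls
Orders/yr = 76,580/522 = 146.705; ordering cost = 146.705 × $72 = $10,562.76
Average inventory = 522/2 = 261; holding cost = 261 × $40.4 = $10,544.40
Total = $10,562.76 + $10,544.40 = $21,107.16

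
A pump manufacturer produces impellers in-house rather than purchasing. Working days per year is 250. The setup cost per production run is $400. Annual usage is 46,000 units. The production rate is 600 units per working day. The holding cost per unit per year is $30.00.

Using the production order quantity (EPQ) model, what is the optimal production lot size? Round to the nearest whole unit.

1,330 units

d = 46,000/250 = 184.0000 units/day;  effective holding cost H(1 − d/p) = 30·(1 − 184.0000/600) = 20.80000
Q* = √(2DS / H_eff) = √(2·46,000·400 / 20.80000) ≈ 1,330.12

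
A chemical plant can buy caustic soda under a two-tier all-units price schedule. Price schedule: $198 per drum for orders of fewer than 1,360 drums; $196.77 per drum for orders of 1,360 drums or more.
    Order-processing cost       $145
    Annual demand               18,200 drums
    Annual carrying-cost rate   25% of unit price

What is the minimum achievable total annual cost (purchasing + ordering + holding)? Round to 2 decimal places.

$3,616,605.34

H₁ = 25%×$198 = $49.5000;  H₂ = 25%×$196.77 = $49.1925
EOQ₁ = √(2×18,200×145/49.5000) = 326.54  (< 1,360, feasible at tier 1)
EOQ₂ = √(2×18,200×145/49.1925) = 327.56  (< 1,360 → use Q = 1,360 at tier-2 price)
TC(tier 1 (EOQ₁), Q≈326.5) = $3,619,763.57
TC(tier 2, Q≈1,360.0) = $3,616,605.34
Minimum at tier 2: $3,616,605.34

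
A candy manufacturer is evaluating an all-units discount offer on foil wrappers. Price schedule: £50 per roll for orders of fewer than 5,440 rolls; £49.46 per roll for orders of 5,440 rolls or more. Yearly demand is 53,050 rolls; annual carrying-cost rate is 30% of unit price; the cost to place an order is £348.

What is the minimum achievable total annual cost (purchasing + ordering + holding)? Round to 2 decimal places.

£2,667,606.00

H₁ = 30%×£50 = £15.0000;  H₂ = 30%×£49.46 = £14.8380
EOQ₁ = √(2×53,050×348/15.0000) = 1,568.92  (< 5,440, feasible at tier 1)
EOQ₂ = √(2×53,050×348/14.8380) = 1,577.46  (< 5,440 → use Q = 5,440 at tier-2 price)
TC(tier 1 (EOQ₁), Q≈1,568.9) = £2,676,033.85
TC(tier 2, Q≈5,440.0) = £2,667,606.00
Minimum at tier 2: £2,667,606.00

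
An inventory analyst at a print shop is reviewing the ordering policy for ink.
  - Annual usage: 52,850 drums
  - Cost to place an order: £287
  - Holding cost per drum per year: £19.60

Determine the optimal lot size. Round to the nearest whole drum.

1,244 drums

Optimal lot size Q* = (2 × 52,850 × £287 / £19.6)^½ ≈ 1,244.09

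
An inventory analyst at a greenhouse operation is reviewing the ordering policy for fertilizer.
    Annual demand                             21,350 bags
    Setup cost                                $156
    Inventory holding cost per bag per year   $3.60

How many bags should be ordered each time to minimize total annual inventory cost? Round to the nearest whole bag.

Optimal lot size Q* = (2 × 21,350 × $156 / $3.6)^½ ≈ 1,360.27

1,360 bags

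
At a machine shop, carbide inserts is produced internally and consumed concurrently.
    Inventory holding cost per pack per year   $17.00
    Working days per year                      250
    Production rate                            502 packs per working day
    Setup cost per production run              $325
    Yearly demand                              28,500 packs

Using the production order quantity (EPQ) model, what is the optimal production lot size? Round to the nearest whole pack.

1,187 packs

Daily demand d = 28,500/250 = 114.000; p = 502; 1 − d/p = 0.77291
EPQ = √(2DS / (H(1 − d/p)))
    = √(2 × 28,500 × 325 / (17 × 0.77291)) ≈ 1,187.38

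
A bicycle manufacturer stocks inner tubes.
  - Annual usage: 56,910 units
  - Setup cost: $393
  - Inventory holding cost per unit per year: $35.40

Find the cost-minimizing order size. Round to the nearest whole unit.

2DS/H = 2·56,910·393/35.4 = 1,263,594.92
EOQ = √1,263,594.92 ≈ 1,124.10

1,124 units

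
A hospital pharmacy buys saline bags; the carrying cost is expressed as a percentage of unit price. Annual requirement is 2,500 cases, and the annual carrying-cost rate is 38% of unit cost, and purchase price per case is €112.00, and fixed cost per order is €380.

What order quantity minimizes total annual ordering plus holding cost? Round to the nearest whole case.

211 cases

Holding cost per case per year: H = 38% × €112 = €42.5600
Q* = √(2·D·S / H) = √(2·2,500·380 / 42.56) = √44,642.9 ≈ 211.29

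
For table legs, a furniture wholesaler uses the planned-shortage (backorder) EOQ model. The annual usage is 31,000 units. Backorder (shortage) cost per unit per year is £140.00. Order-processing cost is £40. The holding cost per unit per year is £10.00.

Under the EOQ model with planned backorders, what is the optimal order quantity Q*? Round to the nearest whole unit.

Basic EOQ = √(2·31,000·40/10) = 497.996
Backorder adjustment √((H+b)/b) = √((10+140)/140) = 1.0351
Q* = 497.996 × 1.0351 ≈ 515.47

515 units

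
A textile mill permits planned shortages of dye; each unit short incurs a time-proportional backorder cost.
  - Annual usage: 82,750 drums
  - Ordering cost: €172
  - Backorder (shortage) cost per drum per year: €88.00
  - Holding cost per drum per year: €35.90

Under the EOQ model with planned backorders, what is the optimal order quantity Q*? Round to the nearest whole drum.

1,057 drums

Q* = √(2DS/H) · √((H + b)/b)
   = √(2 × 82,750 × 172 / 35.9) · √((35.9 + 88) / 88)
   = 890.463 × 1.1866 ≈ 1,056.60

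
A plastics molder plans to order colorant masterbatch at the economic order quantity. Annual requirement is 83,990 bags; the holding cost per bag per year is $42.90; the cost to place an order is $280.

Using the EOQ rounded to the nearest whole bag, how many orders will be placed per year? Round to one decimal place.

80.2 orders per year

2DS/H = 2·83,990·280/42.9 = 1,096,372.96
EOQ = √1,096,372.96 ≈ 1,047.08 → Q = 1,047
N = D/Q = 83,990/1,047 ≈ 80.220 orders/yr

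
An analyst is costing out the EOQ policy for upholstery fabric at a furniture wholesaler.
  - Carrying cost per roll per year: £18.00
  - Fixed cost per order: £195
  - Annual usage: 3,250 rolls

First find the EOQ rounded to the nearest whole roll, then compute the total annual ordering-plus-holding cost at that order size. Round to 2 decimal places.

2DS/H = 2·3,250·195/18 = 70,416.67
EOQ = √70,416.67 ≈ 265.36 → Q = 265 rolls
Ordering: D/Q × S = 3,250/265 × £195 = £2,391.51
Holding:  Q/2 × H = 265/2 × £18 = £2,385.00
Total = £2,391.51 + £2,385.00 = £4,776.51

£4,776.51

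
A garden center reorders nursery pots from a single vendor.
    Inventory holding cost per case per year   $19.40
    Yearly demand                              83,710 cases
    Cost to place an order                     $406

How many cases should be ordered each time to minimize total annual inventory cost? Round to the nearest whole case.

EOQ = √(2DS/H) = √(2 × 83,710 × 406 / 19.4)
    = √(3,503,738.14) ≈ 1,871.83

1,872 cases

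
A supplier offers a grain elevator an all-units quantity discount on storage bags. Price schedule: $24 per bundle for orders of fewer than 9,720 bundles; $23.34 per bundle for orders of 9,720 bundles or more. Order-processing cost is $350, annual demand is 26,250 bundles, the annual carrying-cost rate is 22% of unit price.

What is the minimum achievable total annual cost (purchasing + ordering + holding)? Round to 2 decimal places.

H₁ = 22%×$24 = $5.2800;  H₂ = 22%×$23.34 = $5.1348
EOQ₁ = √(2×26,250×350/5.2800) = 1,865.51  (< 9,720, feasible at tier 1)
EOQ₂ = √(2×26,250×350/5.1348) = 1,891.70  (< 9,720 → use Q = 9,720 at tier-2 price)
TC(tier 1 (EOQ₁), Q≈1,865.5) = $639,849.87
TC(tier 2, Q≈9,720.0) = $638,575.34
Minimum at tier 2: $638,575.34

$638,575.34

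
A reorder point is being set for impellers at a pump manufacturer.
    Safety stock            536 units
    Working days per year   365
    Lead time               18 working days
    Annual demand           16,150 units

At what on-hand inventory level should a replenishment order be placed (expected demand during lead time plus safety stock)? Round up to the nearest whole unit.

1,333 units

Daily demand d = 16,150 / 365 = 44.247 units/day
Demand during lead time = 44.247 × 18 = 796.44
Reorder point = 796.44 + 536 = 1,332.44 → round up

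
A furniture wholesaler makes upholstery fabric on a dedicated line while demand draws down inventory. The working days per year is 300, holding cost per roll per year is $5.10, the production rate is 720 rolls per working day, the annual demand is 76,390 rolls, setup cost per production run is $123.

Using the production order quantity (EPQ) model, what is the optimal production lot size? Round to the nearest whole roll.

2,388 rolls

d = 76,390/300 = 254.6333 rolls/day;  effective holding cost H(1 − d/p) = 5.1·(1 − 254.6333/720) = 3.29635
Q* = √(2DS / H_eff) = √(2·76,390·123 / 3.29635) ≈ 2,387.64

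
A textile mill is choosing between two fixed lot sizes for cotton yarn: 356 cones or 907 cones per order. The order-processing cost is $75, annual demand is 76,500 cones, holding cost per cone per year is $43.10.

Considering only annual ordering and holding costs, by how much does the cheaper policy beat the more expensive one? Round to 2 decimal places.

Annual cost at Q: ordering D·S/Q plus holding Q·H/2.
TC(356) = (76,500/356)×75 + (356/2)×43.1 = $23,788.37
TC(907) = (76,500/907)×75 + (907/2)×43.1 = $25,871.65
|ΔTC| = |$23,788.37 − $25,871.65| = $2,083.28

$2,083.28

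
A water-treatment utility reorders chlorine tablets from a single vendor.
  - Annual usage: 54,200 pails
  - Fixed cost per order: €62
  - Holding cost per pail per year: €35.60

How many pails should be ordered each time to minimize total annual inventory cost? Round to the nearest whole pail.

Optimal lot size Q* = (2 × 54,200 × €62 / €35.6)^½ ≈ 434.50

434 pails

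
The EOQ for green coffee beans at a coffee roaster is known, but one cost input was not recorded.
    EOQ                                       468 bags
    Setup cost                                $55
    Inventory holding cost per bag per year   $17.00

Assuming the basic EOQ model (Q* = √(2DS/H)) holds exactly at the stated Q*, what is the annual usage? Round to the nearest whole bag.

33,849 bags per year

Since Q* = (2DS/H)^½, squaring gives Q*²·H = 2DS.
D = Q²H / (2S) = 468² × 17 / (2 × 55) = 33,849.16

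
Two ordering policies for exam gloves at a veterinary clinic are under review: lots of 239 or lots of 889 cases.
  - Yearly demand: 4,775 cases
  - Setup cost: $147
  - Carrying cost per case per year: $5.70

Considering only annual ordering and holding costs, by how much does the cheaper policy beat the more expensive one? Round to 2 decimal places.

$294.86

Annual cost at Q: ordering D·S/Q plus holding Q·H/2.
TC(239) = (4,775/239)×147 + (239/2)×5.7 = $3,618.07
TC(889) = (4,775/889)×147 + (889/2)×5.7 = $3,323.22
|ΔTC| = |$3,618.07 − $3,323.22| = $294.86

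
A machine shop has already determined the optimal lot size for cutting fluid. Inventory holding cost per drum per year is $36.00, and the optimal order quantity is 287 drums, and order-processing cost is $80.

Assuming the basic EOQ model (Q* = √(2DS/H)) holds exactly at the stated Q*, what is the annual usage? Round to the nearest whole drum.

From Q* = √(2DS/H) ⇒ Q*² = 2DS/H.
D = Q²H / (2S) = 287² × 36 / (2 × 80) = 18,533.03

18,533 drums per year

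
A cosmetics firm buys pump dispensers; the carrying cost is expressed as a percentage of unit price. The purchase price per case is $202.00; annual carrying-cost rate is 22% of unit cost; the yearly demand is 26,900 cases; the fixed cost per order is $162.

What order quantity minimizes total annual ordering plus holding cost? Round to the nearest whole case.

Holding cost per case per year: H = 22% × $202 = $44.4400
2DS/H = 2·26,900·162/44.44 = 196,120.61
EOQ = √196,120.61 ≈ 442.86

443 cases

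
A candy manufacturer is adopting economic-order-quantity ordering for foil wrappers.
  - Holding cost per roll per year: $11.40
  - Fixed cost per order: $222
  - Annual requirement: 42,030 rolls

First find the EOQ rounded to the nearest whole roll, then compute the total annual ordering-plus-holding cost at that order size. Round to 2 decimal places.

2DS/H = 2·42,030·222/11.4 = 1,636,957.89
EOQ = √1,636,957.89 ≈ 1,279.44 → Q = 1,279 rolls
Ordering: D/Q × S = 42,030/1,279 × $222 = $7,295.28
Holding:  Q/2 × H = 1,279/2 × $11.4 = $7,290.30
Total = $7,295.28 + $7,290.30 = $14,585.58

$14,585.58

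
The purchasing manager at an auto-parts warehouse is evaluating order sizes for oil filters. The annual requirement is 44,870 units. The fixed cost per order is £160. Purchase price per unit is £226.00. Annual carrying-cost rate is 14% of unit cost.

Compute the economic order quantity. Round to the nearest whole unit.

674 units

H = i·C = 0.14 × £226 = £31.6400 per unit-year
2DS/H = 2·44,870·160/31.64 = 453,805.31
EOQ = √453,805.31 ≈ 673.65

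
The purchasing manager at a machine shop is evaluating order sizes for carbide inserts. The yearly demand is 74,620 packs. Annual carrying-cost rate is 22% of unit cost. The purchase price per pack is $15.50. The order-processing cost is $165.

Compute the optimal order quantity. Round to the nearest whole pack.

Carrying cost H = $15.5 × 22% = $3.4100/pack/yr
2DS/H = 2·74,620·165/3.41 = 7,221,290.32
EOQ = √7,221,290.32 ≈ 2,687.25

2,687 packs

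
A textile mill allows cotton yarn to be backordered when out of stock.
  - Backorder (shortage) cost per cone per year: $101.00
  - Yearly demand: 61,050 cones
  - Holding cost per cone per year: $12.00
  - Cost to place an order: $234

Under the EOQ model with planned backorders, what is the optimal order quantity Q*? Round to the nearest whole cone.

1,632 cones

Q* = √(2DS/H) · √((H + b)/b)
   = √(2 × 61,050 × 234 / 12) · √((12 + 101) / 101)
   = 1,543.033 × 1.0577 ≈ 1,632.13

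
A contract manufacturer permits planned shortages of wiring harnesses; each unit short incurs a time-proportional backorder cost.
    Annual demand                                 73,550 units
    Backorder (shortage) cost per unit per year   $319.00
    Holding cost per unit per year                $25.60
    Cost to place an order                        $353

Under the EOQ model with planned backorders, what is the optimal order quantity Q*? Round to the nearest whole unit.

1,480 units

Basic EOQ = √(2·73,550·353/25.6) = 1,424.209
Backorder adjustment √((H+b)/b) = √((25.6+319)/319) = 1.0394
Q* = 1,424.209 × 1.0394 ≈ 1,480.25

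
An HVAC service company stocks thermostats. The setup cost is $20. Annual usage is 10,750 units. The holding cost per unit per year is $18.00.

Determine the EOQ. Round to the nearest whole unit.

155 units

EOQ = √(2DS/H) = √(2 × 10,750 × 20 / 18)
    = √(23,888.89) ≈ 154.56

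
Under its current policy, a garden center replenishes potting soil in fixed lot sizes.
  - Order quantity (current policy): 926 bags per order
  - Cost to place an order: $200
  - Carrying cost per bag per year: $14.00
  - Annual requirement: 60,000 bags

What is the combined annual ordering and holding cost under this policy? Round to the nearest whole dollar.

$19,441

Orders/yr = 60,000/926 = 64.795; ordering cost = 64.795 × $200 = $12,958.96
Average inventory = 926/2 = 463; holding cost = 463 × $14 = $6,482.00
Total = $12,958.96 + $6,482.00 = $19,440.96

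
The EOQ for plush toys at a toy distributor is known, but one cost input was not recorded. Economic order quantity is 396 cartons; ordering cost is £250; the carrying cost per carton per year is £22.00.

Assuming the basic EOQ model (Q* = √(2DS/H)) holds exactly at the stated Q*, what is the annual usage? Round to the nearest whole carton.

From Q* = √(2DS/H) ⇒ Q*² = 2DS/H.
D = Q²H / (2S) = 396² × 22 / (2 × 250) = 6,899.90

6,900 cartons per year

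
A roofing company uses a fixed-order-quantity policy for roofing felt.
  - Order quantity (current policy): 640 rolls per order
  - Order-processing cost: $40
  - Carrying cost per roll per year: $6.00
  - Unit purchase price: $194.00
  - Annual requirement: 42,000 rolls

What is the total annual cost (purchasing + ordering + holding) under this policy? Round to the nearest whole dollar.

$8,152,545

Annual ordering cost = (D/Q)·S = (42,000/640) × 40 = $2,625.00
Annual holding cost  = (Q/2)·H = (640/2) × 6 = $1,920.00
Purchase cost = D·C = 42,000 × 194 = $8,148,000.00
Total = $2,625.00 + $1,920.00 + $8,148,000.00 = $8,152,545.00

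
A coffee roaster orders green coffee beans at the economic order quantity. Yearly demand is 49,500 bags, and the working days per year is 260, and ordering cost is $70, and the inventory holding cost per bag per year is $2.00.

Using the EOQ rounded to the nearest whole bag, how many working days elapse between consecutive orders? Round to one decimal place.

9.8 days

Optimal lot size Q* = (2 × 49,500 × $70 / $2)^½ ≈ 1,861.45 → Q = 1,861 bags
Cycle time = (working days × Q)/D = (260 × 1,861) / 49,500 = 9.775 days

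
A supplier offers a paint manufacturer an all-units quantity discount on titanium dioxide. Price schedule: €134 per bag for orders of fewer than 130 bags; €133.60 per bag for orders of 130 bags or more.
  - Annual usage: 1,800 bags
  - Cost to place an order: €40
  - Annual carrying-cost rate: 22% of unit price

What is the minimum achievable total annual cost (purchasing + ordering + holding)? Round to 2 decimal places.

H₁ = 22%×€134 = €29.4800;  H₂ = 22%×€133.60 = €29.3920
EOQ₁ = √(2×1,800×40/29.4800) = 69.89  (< 130, feasible at tier 1)
EOQ₂ = √(2×1,800×40/29.3920) = 69.99  (< 130 → use Q = 130 at tier-2 price)
TC(tier 1 (EOQ₁), Q≈69.9) = €243,260.37
TC(tier 2, Q≈130.0) = €242,944.33
Minimum at tier 2: €242,944.33

€242,944.33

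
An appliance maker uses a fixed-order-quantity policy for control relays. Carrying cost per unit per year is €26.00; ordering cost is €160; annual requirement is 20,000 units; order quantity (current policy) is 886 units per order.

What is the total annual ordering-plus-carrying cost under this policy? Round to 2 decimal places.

€15,129.74

Annual ordering cost = (D/Q)·S = (20,000/886) × 160 = €3,611.74
Annual holding cost  = (Q/2)·H = (886/2) × 26 = €11,518.00
Total = €3,611.74 + €11,518.00 = €15,129.74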